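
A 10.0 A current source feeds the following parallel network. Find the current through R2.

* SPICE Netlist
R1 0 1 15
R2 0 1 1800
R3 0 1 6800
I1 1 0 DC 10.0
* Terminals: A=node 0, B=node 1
All resistors sit directly between nodes 0 and 1, so they are in parallel and share one voltage V; the full source current 10 A splits among them.
1/R_par = 1/15 + 1/1800 + 1/6800 = 0.06737 S  =>  R_par = 14.84 Ω
V = I × R_par = 10 × 14.84 = 148.4 V
I_R2 = V/R2 = 148.4/1800 = 0.08246 A

Final answer: 0.08246 A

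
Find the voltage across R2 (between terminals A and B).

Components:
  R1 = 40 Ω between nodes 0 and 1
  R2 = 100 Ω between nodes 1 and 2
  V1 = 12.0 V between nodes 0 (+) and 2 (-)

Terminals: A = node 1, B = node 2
R1 and R2 are in series across V1 (node 0 → node 1 → node 2), and the output A–B is taken across R2, so this is a voltage divider.
Series current: I = V1/(R1 + R2) = 12/(40 + 100) = 12/140 = 0.08571 A
V_R2 = I × R2 = V1 × R2/(R1 + R2) = 12 × 100/140 = 8.571 V

Final answer: 8.571 V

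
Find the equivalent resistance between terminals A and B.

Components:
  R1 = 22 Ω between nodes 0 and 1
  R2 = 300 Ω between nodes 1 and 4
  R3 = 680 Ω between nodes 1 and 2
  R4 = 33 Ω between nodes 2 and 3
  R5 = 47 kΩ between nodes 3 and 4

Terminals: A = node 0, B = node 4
Reduce the network between node 0 (A) and node 4 (B) by series/parallel combination:
  Rs1 = R3 + R4 (series, joined only at node 2) = 680 + 33 = 713 Ω
  Rs2 = R5 + Rs1 (series, joined only at node 3) = 47000 + 713 = 47710 Ω
  Rp1 = R2 ‖ Rs2 (parallel, both between nodes 1 and 4) = 1/(1/300 + 1/47710) = 298.1 Ω
  Rs3 = R1 + Rp1 (series, joined only at node 1) = 22 + 298.1 = 320.1 Ω
R_eq = 320.1 Ω

Final answer: 320.1 Ω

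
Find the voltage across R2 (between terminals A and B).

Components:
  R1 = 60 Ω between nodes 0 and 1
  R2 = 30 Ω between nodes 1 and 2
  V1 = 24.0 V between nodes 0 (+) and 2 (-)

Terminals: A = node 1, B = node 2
R1 and R2 are in series across V1 (node 0 → node 1 → node 2), and the output A–B is taken across R2, so this is a voltage divider.
Series current: I = V1/(R1 + R2) = 24/(60 + 30) = 24/90 = 0.2667 A
V_R2 = I × R2 = V1 × R2/(R1 + R2) = 24 × 30/90 = 8 V

Final answer: 8 V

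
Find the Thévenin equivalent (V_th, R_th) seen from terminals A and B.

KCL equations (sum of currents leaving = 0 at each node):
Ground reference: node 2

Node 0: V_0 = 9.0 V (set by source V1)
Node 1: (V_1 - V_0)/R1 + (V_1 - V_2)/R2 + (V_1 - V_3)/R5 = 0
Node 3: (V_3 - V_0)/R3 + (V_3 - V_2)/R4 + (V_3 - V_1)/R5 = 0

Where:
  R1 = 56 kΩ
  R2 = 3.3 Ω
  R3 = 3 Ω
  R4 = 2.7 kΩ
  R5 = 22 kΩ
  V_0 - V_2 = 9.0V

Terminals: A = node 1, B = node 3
Step 1 — V_th is the open-circuit voltage V_A - V_B (nothing connected across the terminals).
Nodal analysis, taking node 2 as the 0 V reference.
Source V1 fixes V_0 = 9 V.
KCL at each unknown node (sum of currents leaving = 0; resistances in Ω):
  Node 1: (V_1 - 9)/56000 + (V_1 - 0)/3.3 + (V_1 - V_3)/22000 = 0
  Node 3: (V_3 - 9)/3 + (V_3 - 0)/2700 + (V_3 - V_1)/22000 = 0
Collecting terms (coefficients in siemens):
  0.3031·V_1 - 0.00004545·V_3 = 0.0001607
  0.3337·V_3 - 0.00004545·V_1 = 3
Determinant D = (0.3031)(0.3337) - (-0.00004545)(-0.00004545) = 0.1012
V_1 = [(0.0001607)(0.3337) - (-0.00004545)(3)]/D = 0.001878 V
V_3 = [(0.3031)(3) - (0.0001607)(-0.00004545)]/D = 8.989 V
V_th = V_1 - V_3 = 0.001878 - 8.989 = -8.987 V
Step 2 — R_th: zero the source — replace V1 by a short circuit (node 2 merges into node 0) — and find the resistance seen between A (node 1) and B (node 3).
Reduce the network between node 1 (A) and node 3 (B) by series/parallel combination:
  Rp1 = R1 ‖ R2 (parallel, both between nodes 0 and 1) = 1/(1/56000 + 1/3.3) = 3.3 Ω
  Rp2 = R3 ‖ R4 (parallel, both between nodes 0 and 3) = 1/(1/3 + 1/2700) = 2.997 Ω
  Rs1 = Rp1 + Rp2 (series, joined only at node 0) = 3.3 + 2.997 = 6.296 Ω
  Rp3 = R5 ‖ Rs1 (parallel, both between nodes 1 and 3) = 1/(1/22000 + 1/6.296) = 6.295 Ω
R_th = 6.295 Ω

Final answer: V_th = -8.987 V, R_th = 6.295 Ω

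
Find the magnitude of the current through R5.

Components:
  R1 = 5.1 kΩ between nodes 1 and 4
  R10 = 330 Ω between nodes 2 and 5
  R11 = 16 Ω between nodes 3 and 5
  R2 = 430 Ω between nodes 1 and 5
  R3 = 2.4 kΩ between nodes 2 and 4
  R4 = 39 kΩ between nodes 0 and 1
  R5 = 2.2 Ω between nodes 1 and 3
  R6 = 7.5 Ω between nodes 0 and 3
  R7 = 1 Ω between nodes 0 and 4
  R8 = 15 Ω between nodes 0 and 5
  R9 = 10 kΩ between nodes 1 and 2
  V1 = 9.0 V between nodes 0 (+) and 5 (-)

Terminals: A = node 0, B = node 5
Nodal analysis, taking node 5 as the 0 V reference.
Source V1 fixes V_0 = 9 V.
KCL at each unknown node (sum of currents leaving = 0; resistances in Ω):
  Node 1: (V_1 - V_4)/5100 + (V_1 - 0)/430 + (V_1 - 9)/39000 + (V_1 - V_3)/2.2 + (V_1 - V_2)/10000 = 0
  Node 2: (V_2 - V_4)/2400 + (V_2 - V_1)/10000 + (V_2 - 0)/330 = 0
  Node 3: (V_3 - V_1)/2.2 + (V_3 - 9)/7.5 + (V_3 - 0)/16 = 0
  Node 4: (V_4 - V_1)/5100 + (V_4 - V_2)/2400 + (V_4 - 9)/1 = 0
Collecting terms (coefficients in siemens):
  0.4572·V_1 - 0.0001·V_2 - 0.4545·V_3 - 0.0001961·V_4 = 0.0002308
  0.003547·V_2 - 0.0001·V_1 - 0.0004167·V_4 = 0
  0.6504·V_3 - 0.4545·V_1 = 1.2
  1.001·V_4 - 0.0001961·V_1 - 0.0004167·V_2 = 9
Solving these 4 simultaneous equations (Gaussian elimination) gives:
  V_1 = 6.027 V, V_2 = 1.227 V, V_3 = 6.057 V, V_4 = 8.996 V
I_R5 = (V_1 - V_3)/R5 = (6.027 - 6.057)/2.2 = -0.01384 A
|I_R5| = 0.01384 A

Final answer: |I_R5| = 0.01384 A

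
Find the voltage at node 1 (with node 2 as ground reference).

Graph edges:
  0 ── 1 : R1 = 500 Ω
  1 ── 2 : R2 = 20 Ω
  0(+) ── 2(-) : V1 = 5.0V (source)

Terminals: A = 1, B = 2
Nodal analysis, taking node 2 as the 0 V reference.
Source V1 fixes V_0 = 5 V.
KCL at each unknown node (sum of currents leaving = 0; resistances in Ω):
  Node 1: (V_1 - 5)/500 + (V_1 - 0)/20 = 0
Collecting terms: 0.052 × V_1 = 0.01  =>  V_1 = 0.1923 V
The requested potential is V_1 = 0.1923 V.

Final answer: V_1 = 0.1923 V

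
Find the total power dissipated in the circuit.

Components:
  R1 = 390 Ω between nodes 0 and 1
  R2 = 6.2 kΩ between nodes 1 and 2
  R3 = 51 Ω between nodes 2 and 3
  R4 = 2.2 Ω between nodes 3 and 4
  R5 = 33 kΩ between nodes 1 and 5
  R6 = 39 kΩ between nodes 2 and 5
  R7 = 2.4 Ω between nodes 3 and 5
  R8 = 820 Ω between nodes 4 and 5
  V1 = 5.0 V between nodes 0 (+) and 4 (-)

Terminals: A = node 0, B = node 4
Nodal analysis, taking node 4 as the 0 V reference.
Source V1 fixes V_0 = 5 V.
KCL at each unknown node (sum of currents leaving = 0; resistances in Ω):
  Node 1: (V_1 - 5)/390 + (V_1 - V_2)/6200 + (V_1 - V_5)/33000 = 0
  Node 2: (V_2 - V_1)/6200 + (V_2 - V_3)/51 + (V_2 - V_5)/39000 = 0
  Node 3: (V_3 - V_2)/51 + (V_3 - 0)/2.2 + (V_3 - V_5)/2.4 = 0
  Node 5: (V_5 - V_1)/33000 + (V_5 - V_2)/39000 + (V_5 - V_3)/2.4 + (V_5 - 0)/820 = 0
Collecting terms (coefficients in siemens):
  0.002756·V_1 - 0.0001613·V_2 - 0.0000303·V_5 = 0.01282
  0.01979·V_2 - 0.0001613·V_1 - 0.01961·V_3 - 0.00002564·V_5 = 0
  0.8908·V_3 - 0.01961·V_2 - 0.4167·V_5 = 0
  0.4179·V_5 - 0.0000303·V_1 - 0.00002564·V_2 - 0.4167·V_3 = 0
Solving these 4 simultaneous equations (Gaussian elimination) gives:
  V_1 = 4.655 V, V_2 = 0.03985 V, V_3 = 0.001942 V, V_5 = 0.002276 V
Power in each resistor, P = (ΔV)²/R:
  P_R1 = (5 - 4.655)²/390 = 0.0003057 W
  P_R2 = (4.655 - 0.03985)²/6200 = 0.003435 W
  P_R3 = (0.03985 - 0.001942)²/51 = 0.00002818 W
  P_R4 = (0.001942 - 0)²/2.2 = 0.000001714 W
  P_R5 = (4.655 - 0.002276)²/33000 = 0.0006559 W
  P_R6 = (0.03985 - 0.002276)²/39000 = 0.00000003621 W
  P_R7 = (0.001942 - 0.002276)²/2.4 = 0.00000004649 W
  P_R8 = (0 - 0.002276)²/820 = 0.000000006315 W
P_total = P_R1 + P_R2 + P_R3 + P_R4 + P_R5 + P_R6 + P_R7 + P_R8 = 0.004427 W

Final answer: 0.004427 W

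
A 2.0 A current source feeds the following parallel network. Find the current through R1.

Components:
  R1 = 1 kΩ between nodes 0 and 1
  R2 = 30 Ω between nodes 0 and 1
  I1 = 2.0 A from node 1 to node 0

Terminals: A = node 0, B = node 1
All resistors sit directly between nodes 0 and 1, so they are in parallel and share one voltage V; the full source current 2 A splits among them.
1/R_par = 1/1000 + 1/30 = 0.03433 S  =>  R_par = 29.13 Ω
V = I × R_par = 2 × 29.13 = 58.25 V
I_R1 = V/R1 = 58.25/1000 = 0.05825 A

Final answer: 0.05825 A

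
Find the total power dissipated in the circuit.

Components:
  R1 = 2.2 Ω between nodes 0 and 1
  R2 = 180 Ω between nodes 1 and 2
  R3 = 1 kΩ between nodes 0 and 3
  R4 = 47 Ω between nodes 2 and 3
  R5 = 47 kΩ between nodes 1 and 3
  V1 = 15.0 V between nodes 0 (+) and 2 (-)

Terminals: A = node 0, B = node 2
Nodal analysis, taking node 2 as the 0 V reference.
Source V1 fixes V_0 = 15 V.
KCL at each unknown node (sum of currents leaving = 0; resistances in Ω):
  Node 1: (V_1 - 15)/2.2 + (V_1 - 0)/180 + (V_1 - V_3)/47000 = 0
  Node 3: (V_3 - 15)/1000 + (V_3 - 0)/47 + (V_3 - V_1)/47000 = 0
Collecting terms (coefficients in siemens):
  0.4601·V_1 - 0.00002128·V_3 = 6.818
  0.0223·V_3 - 0.00002128·V_1 = 0.015
Determinant D = (0.4601)(0.0223) - (-0.00002128)(-0.00002128) = 0.01026
V_1 = [(6.818)(0.0223) - (-0.00002128)(0.015)]/D = 14.82 V
V_3 = [(0.4601)(0.015) - (6.818)(-0.00002128)]/D = 0.6868 V
Power in each resistor, P = (ΔV)²/R:
  P_R1 = (15 - 14.82)²/2.2 = 0.01502 W
  P_R2 = (14.82 - 0)²/180 = 1.22 W
  P_R3 = (15 - 0.6868)²/1000 = 0.2049 W
  P_R4 = (0 - 0.6868)²/47 = 0.01004 W
  P_R5 = (14.82 - 0.6868)²/47000 = 0.004249 W
P_total = P_R1 + P_R2 + P_R3 + P_R4 + P_R5 = 1.454 W

Final answer: 1.454 W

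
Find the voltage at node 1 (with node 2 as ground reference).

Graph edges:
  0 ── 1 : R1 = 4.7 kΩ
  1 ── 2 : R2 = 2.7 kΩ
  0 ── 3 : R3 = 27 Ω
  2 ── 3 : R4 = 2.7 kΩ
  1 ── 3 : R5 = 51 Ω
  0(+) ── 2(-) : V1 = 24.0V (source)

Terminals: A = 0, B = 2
Nodal analysis, taking node 2 as the 0 V reference.
Source V1 fixes V_0 = 24 V.
KCL at each unknown node (sum of currents leaving = 0; resistances in Ω):
  Node 1: (V_1 - 24)/4700 + (V_1 - 0)/2700 + (V_1 - V_3)/51 = 0
  Node 3: (V_3 - 24)/27 + (V_3 - 0)/2700 + (V_3 - V_1)/51 = 0
Collecting terms (coefficients in siemens):
  0.02019·V_1 - 0.01961·V_3 = 0.005106
  0.05702·V_3 - 0.01961·V_1 = 0.8889
Determinant D = (0.02019)(0.05702) - (-0.01961)(-0.01961) = 0.0007667
V_1 = [(0.005106)(0.05702) - (-0.01961)(0.8889)]/D = 23.11 V
V_3 = [(0.02019)(0.8889) - (0.005106)(-0.01961)]/D = 23.54 V
The requested potential is V_1 = 23.11 V.

Final answer: V_1 = 23.11 V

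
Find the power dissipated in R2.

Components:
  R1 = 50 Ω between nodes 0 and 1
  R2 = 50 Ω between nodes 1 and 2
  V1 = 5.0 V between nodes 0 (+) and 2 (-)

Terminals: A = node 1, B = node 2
Nodal analysis, taking node 2 as the 0 V reference.
Source V1 fixes V_0 = 5 V.
KCL at each unknown node (sum of currents leaving = 0; resistances in Ω):
  Node 1: (V_1 - 5)/50 + (V_1 - 0)/50 = 0
Collecting terms: 0.04 × V_1 = 0.1  =>  V_1 = 2.5 V
I_R2 = (V_1 - V_2)/R2 = (2.5 - 0)/50 = 0.05 A
P_R2 = I_R2² × R2 = (0.05)² × 50 = 0.125 W

Final answer: 0.125 W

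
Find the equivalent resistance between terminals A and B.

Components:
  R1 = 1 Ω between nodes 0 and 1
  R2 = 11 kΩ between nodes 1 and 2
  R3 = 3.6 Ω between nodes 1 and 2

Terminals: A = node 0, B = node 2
Reduce the network between node 0 (A) and node 2 (B) by series/parallel combination:
  Rp1 = R2 ‖ R3 (parallel, both between nodes 1 and 2) = 1/(1/11000 + 1/3.6) = 3.599 Ω
  Rs1 = R1 + Rp1 (series, joined only at node 1) = 1 + 3.599 = 4.599 Ω
R_eq = 4.599 Ω

Final answer: 4.599 Ω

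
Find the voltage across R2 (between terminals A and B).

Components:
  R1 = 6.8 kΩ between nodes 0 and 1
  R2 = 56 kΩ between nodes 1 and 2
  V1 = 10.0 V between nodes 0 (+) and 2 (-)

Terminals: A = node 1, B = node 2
R1 and R2 are in series across V1 (node 0 → node 1 → node 2), and the output A–B is taken across R2, so this is a voltage divider.
Series current: I = V1/(R1 + R2) = 10/(6800 + 56000) = 10/62800 = 0.0001592 A
V_R2 = I × R2 = V1 × R2/(R1 + R2) = 10 × 56000/62800 = 8.917 V

Final answer: 8.917 V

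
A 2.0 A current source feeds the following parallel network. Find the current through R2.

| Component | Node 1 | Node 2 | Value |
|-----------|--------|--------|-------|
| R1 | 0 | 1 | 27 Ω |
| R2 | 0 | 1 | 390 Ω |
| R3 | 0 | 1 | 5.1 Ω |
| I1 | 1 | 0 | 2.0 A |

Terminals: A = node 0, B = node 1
All resistors sit directly between nodes 0 and 1, so they are in parallel and share one voltage V; the full source current 2 A splits among them.
1/R_par = 1/27 + 1/390 + 1/5.1 = 0.2357 S  =>  R_par = 4.243 Ω
V = I × R_par = 2 × 4.243 = 8.486 V
I_R2 = V/R2 = 8.486/390 = 0.02176 A

Final answer: 0.02176 A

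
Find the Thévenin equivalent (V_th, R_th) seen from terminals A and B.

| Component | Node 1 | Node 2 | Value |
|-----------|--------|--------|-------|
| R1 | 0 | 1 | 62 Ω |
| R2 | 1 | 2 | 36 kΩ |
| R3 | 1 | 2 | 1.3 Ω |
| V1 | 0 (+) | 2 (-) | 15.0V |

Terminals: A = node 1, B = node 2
Step 1 — V_th is the open-circuit voltage V_A - V_B (nothing connected across the terminals).
Nodal analysis, taking node 2 as the 0 V reference.
Source V1 fixes V_0 = 15 V.
KCL at each unknown node (sum of currents leaving = 0; resistances in Ω):
  Node 1: (V_1 - 15)/62 + (V_1 - 0)/36000 + (V_1 - 0)/1.3 = 0
Collecting terms: 0.7854 × V_1 = 0.2419  =>  V_1 = 0.308 V
V_th = V_1 - V_2 = 0.308 - 0 = 0.308 V
Step 2 — R_th: zero the source — replace V1 by a short circuit (node 2 merges into node 0) — and find the resistance seen between A (node 1) and B (node 0).
Reduce the network between node 1 (A) and node 0 (B) by series/parallel combination:
  Rp1 = R1 ‖ R2 ‖ R3 (parallel, all between nodes 0 and 1) = 1/(1/62 + 1/36000 + 1/1.3) = 1.273 Ω
R_th = 1.273 Ω

Final answer: V_th = 0.308 V, R_th = 1.273 Ω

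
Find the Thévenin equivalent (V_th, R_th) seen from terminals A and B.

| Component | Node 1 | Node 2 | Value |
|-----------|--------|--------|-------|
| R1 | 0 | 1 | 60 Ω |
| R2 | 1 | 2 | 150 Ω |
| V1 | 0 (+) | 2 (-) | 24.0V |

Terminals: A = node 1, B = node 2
Step 1 — V_th is the open-circuit voltage V_A - V_B (nothing connected across the terminals).
Nodal analysis, taking node 2 as the 0 V reference.
Source V1 fixes V_0 = 24 V.
KCL at each unknown node (sum of currents leaving = 0; resistances in Ω):
  Node 1: (V_1 - 24)/60 + (V_1 - 0)/150 = 0
Collecting terms: 0.02333 × V_1 = 0.4  =>  V_1 = 17.14 V
V_th = V_1 - V_2 = 17.14 - 0 = 17.14 V
Step 2 — R_th: zero the source — replace V1 by a short circuit (node 2 merges into node 0) — and find the resistance seen between A (node 1) and B (node 0).
Reduce the network between node 1 (A) and node 0 (B) by series/parallel combination:
  Rp1 = R1 ‖ R2 (parallel, both between nodes 0 and 1) = 1/(1/60 + 1/150) = 42.86 Ω
R_th = 42.86 Ω

Final answer: V_th = 17.14 V, R_th = 42.86 Ω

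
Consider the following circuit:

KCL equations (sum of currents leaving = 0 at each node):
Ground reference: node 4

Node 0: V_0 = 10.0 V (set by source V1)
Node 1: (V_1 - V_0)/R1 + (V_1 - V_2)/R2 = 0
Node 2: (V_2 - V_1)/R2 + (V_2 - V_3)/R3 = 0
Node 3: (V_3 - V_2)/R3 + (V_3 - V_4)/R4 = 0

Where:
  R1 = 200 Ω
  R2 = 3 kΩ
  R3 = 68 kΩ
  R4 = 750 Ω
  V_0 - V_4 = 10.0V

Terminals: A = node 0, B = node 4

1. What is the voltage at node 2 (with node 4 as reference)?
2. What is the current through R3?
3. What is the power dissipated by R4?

Nodal analysis, taking node 4 as the 0 V reference.
Source V1 fixes V_0 = 10 V.
KCL at each unknown node (sum of currents leaving = 0; resistances in Ω):
  Node 1: (V_1 - 10)/200 + (V_1 - V_2)/3000 = 0
  Node 2: (V_2 - V_1)/3000 + (V_2 - V_3)/68000 = 0
  Node 3: (V_3 - V_2)/68000 + (V_3 - 0)/750 = 0
Collecting terms (coefficients in siemens):
  0.005333·V_1 - 0.0003333·V_2 = 0.05
  0.000348·V_2 - 0.0003333·V_1 - 0.00001471·V_3 = 0
  0.001348·V_3 - 0.00001471·V_2 = 0
Solving these 3 simultaneous equations (Gaussian elimination) gives:
  V_1 = 9.972 V, V_2 = 9.555 V, V_3 = 0.1042 V
Part 1:
  Read off the nodal solution: V_2 = 9.555 V
Part 2:
  I_R3 = (V_2 - V_3)/R3 = (9.555 - 0.1042)/68000 = 0.000139 A
  Magnitude: I_R3 = 0.000139 A
Part 3:
  I_R4 = (V_3 - V_4)/R4 = (0.1042 - 0)/750 = 0.000139 A
  P_R4 = I_R4² × R4 = (0.000139)² × 750 = 0.00001449 W

Final answers:
1. V_2 = 9.555 V
2. I_R3 = 0.000139 A
3. P_R4 = 1.449e-05 W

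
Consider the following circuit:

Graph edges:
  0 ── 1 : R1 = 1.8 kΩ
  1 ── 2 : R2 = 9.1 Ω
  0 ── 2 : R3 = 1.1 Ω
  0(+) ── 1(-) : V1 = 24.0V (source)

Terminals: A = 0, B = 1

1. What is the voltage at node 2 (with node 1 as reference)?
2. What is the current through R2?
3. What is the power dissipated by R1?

Nodal analysis, taking node 1 as the 0 V reference.
Source V1 fixes V_0 = 24 V.
KCL at each unknown node (sum of currents leaving = 0; resistances in Ω):
  Node 2: (V_2 - 0)/9.1 + (V_2 - 24)/1.1 = 0
Collecting terms: 1.019 × V_2 = 21.82  =>  V_2 = 21.41 V
Part 1:
  Read off the nodal solution: V_2 = 21.41 V
Part 2:
  I_R2 = (V_1 - V_2)/R2 = (0 - 21.41)/9.1 = -2.353 A
  Magnitude: I_R2 = 2.353 A
Part 3:
  I_R1 = (V_0 - V_1)/R1 = (24 - 0)/1800 = 0.01333 A
  P_R1 = I_R1² × R1 = (0.01333)² × 1800 = 0.32 W

Final answers:
1. V_2 = 21.41 V
2. I_R2 = 2.353 A
3. P_R1 = 0.32 W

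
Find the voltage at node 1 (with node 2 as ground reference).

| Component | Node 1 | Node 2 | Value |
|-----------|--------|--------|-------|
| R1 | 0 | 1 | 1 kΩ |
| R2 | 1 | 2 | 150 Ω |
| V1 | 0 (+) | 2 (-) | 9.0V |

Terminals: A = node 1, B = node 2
Nodal analysis, taking node 2 as the 0 V reference.
Source V1 fixes V_0 = 9 V.
KCL at each unknown node (sum of currents leaving = 0; resistances in Ω):
  Node 1: (V_1 - 9)/1000 + (V_1 - 0)/150 = 0
Collecting terms: 0.007667 × V_1 = 0.009  =>  V_1 = 1.174 V
The requested potential is V_1 = 1.174 V.

Final answer: V_1 = 1.174 V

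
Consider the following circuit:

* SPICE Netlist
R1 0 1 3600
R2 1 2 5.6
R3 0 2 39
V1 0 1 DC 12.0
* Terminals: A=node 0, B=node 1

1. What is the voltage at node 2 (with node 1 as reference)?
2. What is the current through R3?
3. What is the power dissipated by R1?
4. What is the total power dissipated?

Nodal analysis, taking node 1 as the 0 V reference.
Source V1 fixes V_0 = 12 V.
KCL at each unknown node (sum of currents leaving = 0; resistances in Ω):
  Node 2: (V_2 - 0)/5.6 + (V_2 - 12)/39 = 0
Collecting terms: 0.2042 × V_2 = 0.3077  =>  V_2 = 1.507 V
Part 1:
  Read off the nodal solution: V_2 = 1.507 V
Part 2:
  I_R3 = (V_0 - V_2)/R3 = (12 - 1.507)/39 = 0.2691 A
  Magnitude: I_R3 = 0.2691 A
Part 3:
  I_R1 = (V_0 - V_1)/R1 = (12 - 0)/3600 = 0.003333 A
  P_R1 = I_R1² × R1 = (0.003333)² × 3600 = 0.04 W
Part 4:
  Power in each resistor, P = (ΔV)²/R:
    P_R1 = (12 - 0)²/3600 = 0.04 W
    P_R2 = (0 - 1.507)²/5.6 = 0.4054 W
    P_R3 = (12 - 1.507)²/39 = 2.823 W
  P_total = P_R1 + P_R2 + P_R3 = 3.269 W

Final answers:
1. V_2 = 1.507 V
2. I_R3 = 0.2691 A
3. P_R1 = 0.04 W
4. P_total = 3.269 W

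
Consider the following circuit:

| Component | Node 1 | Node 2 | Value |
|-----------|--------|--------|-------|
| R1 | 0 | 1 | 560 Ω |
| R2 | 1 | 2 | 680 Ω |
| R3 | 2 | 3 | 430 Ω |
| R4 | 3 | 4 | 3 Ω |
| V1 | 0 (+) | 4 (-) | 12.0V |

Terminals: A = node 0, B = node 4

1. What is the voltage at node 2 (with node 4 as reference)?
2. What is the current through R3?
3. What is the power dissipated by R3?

Nodal analysis, taking node 4 as the 0 V reference.
Source V1 fixes V_0 = 12 V.
KCL at each unknown node (sum of currents leaving = 0; resistances in Ω):
  Node 1: (V_1 - 12)/560 + (V_1 - V_2)/680 = 0
  Node 2: (V_2 - V_1)/680 + (V_2 - V_3)/430 = 0
  Node 3: (V_3 - V_2)/430 + (V_3 - 0)/3 = 0
Collecting terms (coefficients in siemens):
  0.003256·V_1 - 0.001471·V_2 = 0.02143
  0.003796·V_2 - 0.001471·V_1 - 0.002326·V_3 = 0
  0.3357·V_3 - 0.002326·V_2 = 0
Solving these 3 simultaneous equations (Gaussian elimination) gives:
  V_1 = 7.983 V, V_2 = 3.106 V, V_3 = 0.02152 V
Part 1:
  Read off the nodal solution: V_2 = 3.106 V
Part 2:
  I_R3 = (V_2 - V_3)/R3 = (3.106 - 0.02152)/430 = 0.007173 A
  Magnitude: I_R3 = 0.007173 A
Part 3:
  I_R3 = (V_2 - V_3)/R3 = (3.106 - 0.02152)/430 = 0.007173 A
  P_R3 = I_R3² × R3 = (0.007173)² × 430 = 0.02212 W

Final answers:
1. V_2 = 3.106 V
2. I_R3 = 0.007173 A
3. P_R3 = 0.02212 W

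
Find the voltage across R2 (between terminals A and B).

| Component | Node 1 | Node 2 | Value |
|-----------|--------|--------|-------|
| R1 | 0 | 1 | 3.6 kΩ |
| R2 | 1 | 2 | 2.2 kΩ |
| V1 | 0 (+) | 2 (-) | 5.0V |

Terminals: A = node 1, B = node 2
R1 and R2 are in series across V1 (node 0 → node 1 → node 2), and the output A–B is taken across R2, so this is a voltage divider.
Series current: I = V1/(R1 + R2) = 5/(3600 + 2200) = 5/5800 = 0.0008621 A
V_R2 = I × R2 = V1 × R2/(R1 + R2) = 5 × 2200/5800 = 1.897 V

Final answer: 1.897 V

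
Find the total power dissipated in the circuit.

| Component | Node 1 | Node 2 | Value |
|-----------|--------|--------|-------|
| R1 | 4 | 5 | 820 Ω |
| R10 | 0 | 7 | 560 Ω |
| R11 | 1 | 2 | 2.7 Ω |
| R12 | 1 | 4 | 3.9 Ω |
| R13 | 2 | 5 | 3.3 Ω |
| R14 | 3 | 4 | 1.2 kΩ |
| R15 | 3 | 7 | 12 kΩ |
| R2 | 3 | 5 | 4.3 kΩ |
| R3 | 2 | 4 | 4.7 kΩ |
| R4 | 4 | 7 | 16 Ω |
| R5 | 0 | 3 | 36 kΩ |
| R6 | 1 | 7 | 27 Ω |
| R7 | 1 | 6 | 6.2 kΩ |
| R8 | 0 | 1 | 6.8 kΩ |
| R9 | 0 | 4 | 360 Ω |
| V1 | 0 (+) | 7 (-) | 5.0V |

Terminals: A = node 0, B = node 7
Nodal analysis, taking node 7 as the 0 V reference.
Source V1 fixes V_0 = 5 V.
KCL at each unknown node (sum of currents leaving = 0; resistances in Ω):
  Node 1: (V_1 - 0)/27 + (V_1 - V_6)/6200 + (V_1 - 5)/6800 + (V_1 - V_2)/2.7 + (V_1 - V_4)/3.9 = 0
  Node 2: (V_2 - V_4)/4700 + (V_2 - V_1)/2.7 + (V_2 - V_5)/3.3 = 0
  Node 3: (V_3 - V_5)/4300 + (V_3 - 5)/36000 + (V_3 - V_4)/1200 + (V_3 - 0)/12000 = 0
  Node 4: (V_4 - V_5)/820 + (V_4 - V_2)/4700 + (V_4 - 0)/16 + (V_4 - 5)/360 + (V_4 - V_1)/3.9 + (V_4 - V_3)/1200 = 0
  Node 5: (V_5 - V_4)/820 + (V_5 - V_3)/4300 + (V_5 - V_2)/3.3 = 0
  Node 6: (V_6 - V_1)/6200 = 0
Collecting terms (coefficients in siemens):
  0.6641·V_1 - 0.3704·V_2 - 0.2564·V_4 - 0.0001613·V_6 = 0.0007353
  0.6736·V_2 - 0.3704·V_1 - 0.0002128·V_4 - 0.303·V_5 = 0
  0.001177·V_3 - 0.0008333·V_4 - 0.0002326·V_5 = 0.0001389
  0.324·V_4 - 0.2564·V_1 - 0.0002128·V_2 - 0.0008333·V_3 - 0.00122·V_5 = 0.01389
  0.3045·V_5 - 0.303·V_2 - 0.0002326·V_3 - 0.00122·V_4 = 0
  0.0001613·V_6 - 0.0001613·V_1 = 0
Solving these 6 simultaneous equations (Gaussian elimination) gives:
  V_1 = 0.1334 V, V_2 = 0.1336 V, V_3 = 0.2504 V, V_4 = 0.1497 V
  V_5 = 0.1337 V, V_6 = 0.1334 V
Power in each resistor, P = (ΔV)²/R:
  P_R1 = (0.1497 - 0.1337)²/820 = 0.0000003121 W
  P_R2 = (0.2504 - 0.1337)²/4300 = 0.000003167 W
  P_R3 = (0.1336 - 0.1497)²/4700 = 0.00000005551 W
  P_R4 = (0.1497 - 0)²/16 = 0.001401 W
  P_R5 = (5 - 0.2504)²/36000 = 0.0006266 W
  P_R6 = (0.1334 - 0)²/27 = 0.0006594 W
  P_R7 = (0.1334 - 0.1334)²/6200 = 0 W
  P_R8 = (5 - 0.1334)²/6800 = 0.003483 W
  P_R9 = (5 - 0.1497)²/360 = 0.06535 W
  P_R10 = (5 - 0)²/560 = 0.04464 W
  P_R11 = (0.1334 - 0.1336)²/2.7 = 0.000000006774 W
  P_R12 = (0.1334 - 0.1497)²/3.9 = 0.00006802 W
  P_R13 = (0.1336 - 0.1337)²/3.3 = 0.000000007182 W
  P_R14 = (0.2504 - 0.1497)²/1200 = 0.000008452 W
  P_R15 = (0.2504 - 0)²/12000 = 0.000005226 W
P_total = P_R1 + P_R2 + P_R3 + P_R4 + P_R5 + P_R6 + P_R7 + P_R8 + P_R9 + P_R10 + P_R11 + P_R12 + P_R13 + P_R14 + P_R15 = 0.1162 W

Final answer: 0.1162 W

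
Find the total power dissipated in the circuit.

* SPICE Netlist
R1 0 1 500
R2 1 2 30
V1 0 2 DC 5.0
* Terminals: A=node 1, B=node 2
Nodal analysis, taking node 2 as the 0 V reference.
Source V1 fixes V_0 = 5 V.
KCL at each unknown node (sum of currents leaving = 0; resistances in Ω):
  Node 1: (V_1 - 5)/500 + (V_1 - 0)/30 = 0
Collecting terms: 0.03533 × V_1 = 0.01  =>  V_1 = 0.283 V
Power in each resistor, P = (ΔV)²/R:
  P_R1 = (5 - 0.283)²/500 = 0.0445 W
  P_R2 = (0.283 - 0)²/30 = 0.00267 W
P_total = P_R1 + P_R2 = 0.04717 W

Final answer: 0.04717 W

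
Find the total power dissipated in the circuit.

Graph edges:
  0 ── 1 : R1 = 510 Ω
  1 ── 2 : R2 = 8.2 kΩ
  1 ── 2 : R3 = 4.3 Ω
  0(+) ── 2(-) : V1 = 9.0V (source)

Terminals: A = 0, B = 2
Nodal analysis, taking node 2 as the 0 V reference.
Source V1 fixes V_0 = 9 V.
KCL at each unknown node (sum of currents leaving = 0; resistances in Ω):
  Node 1: (V_1 - 9)/510 + (V_1 - 0)/8200 + (V_1 - 0)/4.3 = 0
Collecting terms: 0.2346 × V_1 = 0.01765  =>  V_1 = 0.07521 V
Power in each resistor, P = (ΔV)²/R:
  P_R1 = (9 - 0.07521)²/510 = 0.1562 W
  P_R2 = (0.07521 - 0)²/8200 = 0.0000006898 W
  P_R3 = (0.07521 - 0)²/4.3 = 0.001315 W
P_total = P_R1 + P_R2 + P_R3 = 0.1575 W

Final answer: 0.1575 W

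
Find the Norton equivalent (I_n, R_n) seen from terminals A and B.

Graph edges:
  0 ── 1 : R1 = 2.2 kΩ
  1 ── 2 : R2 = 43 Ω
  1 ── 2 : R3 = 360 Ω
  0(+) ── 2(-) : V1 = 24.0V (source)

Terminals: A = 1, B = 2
Find the Thévenin equivalent first; then I_n = V_th/R_th and R_n = R_th.
Step 1 — V_th is the open-circuit voltage V_A - V_B (nothing connected across the terminals).
Nodal analysis, taking node 2 as the 0 V reference.
Source V1 fixes V_0 = 24 V.
KCL at each unknown node (sum of currents leaving = 0; resistances in Ω):
  Node 1: (V_1 - 24)/2200 + (V_1 - 0)/43 + (V_1 - 0)/360 = 0
Collecting terms: 0.02649 × V_1 = 0.01091  =>  V_1 = 0.4118 V
V_th = V_1 - V_2 = 0.4118 - 0 = 0.4118 V
Step 2 — R_th: zero the source — replace V1 by a short circuit (node 2 merges into node 0) — and find the resistance seen between A (node 1) and B (node 0).
Reduce the network between node 1 (A) and node 0 (B) by series/parallel combination:
  Rp1 = R1 ‖ R2 ‖ R3 (parallel, all between nodes 0 and 1) = 1/(1/2200 + 1/43 + 1/360) = 37.75 Ω
R_th = 37.75 Ω
I_n = V_th/R_th = 0.4118/37.75 = 0.01091 A, and R_n = R_th = 37.75 Ω

Final answer: I_n = 0.01091 A, R_n = 37.75 Ω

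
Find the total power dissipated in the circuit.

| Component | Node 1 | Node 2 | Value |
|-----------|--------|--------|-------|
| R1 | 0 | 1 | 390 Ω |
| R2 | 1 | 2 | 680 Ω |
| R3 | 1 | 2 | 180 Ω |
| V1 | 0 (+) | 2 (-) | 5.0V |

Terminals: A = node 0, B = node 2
Nodal analysis, taking node 2 as the 0 V reference.
Source V1 fixes V_0 = 5 V.
KCL at each unknown node (sum of currents leaving = 0; resistances in Ω):
  Node 1: (V_1 - 5)/390 + (V_1 - 0)/680 + (V_1 - 0)/180 = 0
Collecting terms: 0.00959 × V_1 = 0.01282  =>  V_1 = 1.337 V
Power in each resistor, P = (ΔV)²/R:
  P_R1 = (5 - 1.337)²/390 = 0.03441 W
  P_R2 = (1.337 - 0)²/680 = 0.002628 W
  P_R3 = (1.337 - 0)²/180 = 0.009928 W
P_total = P_R1 + P_R2 + P_R3 = 0.04696 W

Final answer: 0.04696 W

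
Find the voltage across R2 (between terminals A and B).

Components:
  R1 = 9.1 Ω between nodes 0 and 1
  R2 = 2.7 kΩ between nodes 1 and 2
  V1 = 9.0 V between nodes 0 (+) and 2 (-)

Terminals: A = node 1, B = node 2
R1 and R2 are in series across V1 (node 0 → node 1 → node 2), and the output A–B is taken across R2, so this is a voltage divider.
Series current: I = V1/(R1 + R2) = 9/(9.1 + 2700) = 9/2709 = 0.003322 A
V_R2 = I × R2 = V1 × R2/(R1 + R2) = 9 × 2700/2709 = 8.97 V

Final answer: 8.97 V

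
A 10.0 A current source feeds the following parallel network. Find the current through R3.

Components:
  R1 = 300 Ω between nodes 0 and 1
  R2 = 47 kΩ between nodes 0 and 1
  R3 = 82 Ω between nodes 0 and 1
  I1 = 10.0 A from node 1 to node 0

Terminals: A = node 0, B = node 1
All resistors sit directly between nodes 0 and 1, so they are in parallel and share one voltage V; the full source current 10 A splits among them.
1/R_par = 1/300 + 1/47000 + 1/82 = 0.01555 S  =>  R_par = 64.31 Ω
V = I × R_par = 10 × 64.31 = 643.1 V
I_R3 = V/R3 = 643.1/82 = 7.843 A

Final answer: 7.843 A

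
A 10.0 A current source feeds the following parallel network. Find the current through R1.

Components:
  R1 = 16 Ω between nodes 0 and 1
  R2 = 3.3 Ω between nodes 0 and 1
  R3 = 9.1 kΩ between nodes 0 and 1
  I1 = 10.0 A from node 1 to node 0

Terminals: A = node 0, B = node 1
All resistors sit directly between nodes 0 and 1, so they are in parallel and share one voltage V; the full source current 10 A splits among them.
1/R_par = 1/16 + 1/3.3 + 1/9100 = 0.3656 S  =>  R_par = 2.735 Ω
V = I × R_par = 10 × 2.735 = 27.35 V
I_R1 = V/R1 = 27.35/16 = 1.709 A

Final answer: 1.709 A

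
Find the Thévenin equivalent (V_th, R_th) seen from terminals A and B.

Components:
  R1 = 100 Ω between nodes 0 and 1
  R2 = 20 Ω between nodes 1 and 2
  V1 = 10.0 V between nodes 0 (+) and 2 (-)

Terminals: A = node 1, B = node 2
Step 1 — V_th is the open-circuit voltage V_A - V_B (nothing connected across the terminals).
Nodal analysis, taking node 2 as the 0 V reference.
Source V1 fixes V_0 = 10 V.
KCL at each unknown node (sum of currents leaving = 0; resistances in Ω):
  Node 1: (V_1 - 10)/100 + (V_1 - 0)/20 = 0
Collecting terms: 0.06 × V_1 = 0.1  =>  V_1 = 1.667 V
V_th = V_1 - V_2 = 1.667 - 0 = 1.667 V
Step 2 — R_th: zero the source — replace V1 by a short circuit (node 2 merges into node 0) — and find the resistance seen between A (node 1) and B (node 0).
Reduce the network between node 1 (A) and node 0 (B) by series/parallel combination:
  Rp1 = R1 ‖ R2 (parallel, both between nodes 0 and 1) = 1/(1/100 + 1/20) = 16.67 Ω
R_th = 16.67 Ω

Final answer: V_th = 1.667 V, R_th = 16.67 Ω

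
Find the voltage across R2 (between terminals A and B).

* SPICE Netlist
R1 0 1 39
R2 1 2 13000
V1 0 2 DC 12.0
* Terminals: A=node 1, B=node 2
R1 and R2 are in series across V1 (node 0 → node 1 → node 2), and the output A–B is taken across R2, so this is a voltage divider.
Series current: I = V1/(R1 + R2) = 12/(39 + 13000) = 12/13040 = 0.0009203 A
V_R2 = I × R2 = V1 × R2/(R1 + R2) = 12 × 13000/13040 = 11.96 V

Final answer: 11.96 V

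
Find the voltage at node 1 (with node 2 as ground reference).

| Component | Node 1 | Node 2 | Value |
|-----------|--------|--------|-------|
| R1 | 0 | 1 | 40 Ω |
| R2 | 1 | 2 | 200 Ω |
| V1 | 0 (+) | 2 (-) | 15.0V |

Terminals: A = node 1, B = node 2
Nodal analysis, taking node 2 as the 0 V reference.
Source V1 fixes V_0 = 15 V.
KCL at each unknown node (sum of currents leaving = 0; resistances in Ω):
  Node 1: (V_1 - 15)/40 + (V_1 - 0)/200 = 0
Collecting terms: 0.03 × V_1 = 0.375  =>  V_1 = 12.5 V
The requested potential is V_1 = 12.5 V.

Final answer: V_1 = 12.5 V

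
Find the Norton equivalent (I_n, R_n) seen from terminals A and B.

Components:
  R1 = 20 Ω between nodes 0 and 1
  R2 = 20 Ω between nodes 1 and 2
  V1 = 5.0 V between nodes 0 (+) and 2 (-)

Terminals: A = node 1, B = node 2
Find the Thévenin equivalent first; then I_n = V_th/R_th and R_n = R_th.
Step 1 — V_th is the open-circuit voltage V_A - V_B (nothing connected across the terminals).
Nodal analysis, taking node 2 as the 0 V reference.
Source V1 fixes V_0 = 5 V.
KCL at each unknown node (sum of currents leaving = 0; resistances in Ω):
  Node 1: (V_1 - 5)/20 + (V_1 - 0)/20 = 0
Collecting terms: 0.1 × V_1 = 0.25  =>  V_1 = 2.5 V
V_th = V_1 - V_2 = 2.5 - 0 = 2.5 V
Step 2 — R_th: zero the source — replace V1 by a short circuit (node 2 merges into node 0) — and find the resistance seen between A (node 1) and B (node 0).
Reduce the network between node 1 (A) and node 0 (B) by series/parallel combination:
  Rp1 = R1 ‖ R2 (parallel, both between nodes 0 and 1) = 1/(1/20 + 1/20) = 10 Ω
R_th = 10 Ω
I_n = V_th/R_th = 2.5/10 = 0.25 A, and R_n = R_th = 10 Ω

Final answer: I_n = 0.25 A, R_n = 10 Ω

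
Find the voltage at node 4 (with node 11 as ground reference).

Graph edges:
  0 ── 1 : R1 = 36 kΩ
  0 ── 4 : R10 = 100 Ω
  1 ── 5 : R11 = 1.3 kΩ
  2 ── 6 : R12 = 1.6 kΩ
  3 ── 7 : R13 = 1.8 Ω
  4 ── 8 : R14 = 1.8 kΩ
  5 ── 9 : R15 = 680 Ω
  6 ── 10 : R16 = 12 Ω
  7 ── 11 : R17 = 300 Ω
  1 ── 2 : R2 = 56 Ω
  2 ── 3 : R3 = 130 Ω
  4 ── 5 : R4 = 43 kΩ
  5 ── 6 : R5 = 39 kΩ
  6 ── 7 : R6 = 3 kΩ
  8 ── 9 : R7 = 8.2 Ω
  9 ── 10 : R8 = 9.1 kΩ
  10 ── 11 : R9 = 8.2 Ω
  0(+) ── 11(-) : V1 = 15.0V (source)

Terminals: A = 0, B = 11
Nodal analysis, taking node 11 as the 0 V reference.
Source V1 fixes V_0 = 15 V.
KCL at each unknown node (sum of currents leaving = 0; resistances in Ω):
  Node 1: (V_1 - 15)/36000 + (V_1 - V_2)/56 + (V_1 - V_5)/1300 = 0
  Node 2: (V_2 - V_1)/56 + (V_2 - V_3)/130 + (V_2 - V_6)/1600 = 0
  Node 3: (V_3 - V_2)/130 + (V_3 - V_7)/1.8 = 0
  Node 4: (V_4 - V_5)/43000 + (V_4 - 15)/100 + (V_4 - V_8)/1800 = 0
  Node 5: (V_5 - V_4)/43000 + (V_5 - V_6)/39000 + (V_5 - V_1)/1300 + (V_5 - V_9)/680 = 0
  Node 6: (V_6 - V_5)/39000 + (V_6 - V_7)/3000 + (V_6 - V_2)/1600 + (V_6 - V_10)/12 = 0
  Node 7: (V_7 - V_6)/3000 + (V_7 - V_3)/1.8 + (V_7 - 0)/300 = 0
  Node 8: (V_8 - V_9)/8.2 + (V_8 - V_4)/1800 = 0
  Node 9: (V_9 - V_8)/8.2 + (V_9 - V_10)/9100 + (V_9 - V_5)/680 = 0
  Node 10: (V_10 - V_9)/9100 + (V_10 - 0)/8.2 + (V_10 - V_6)/12 = 0
Collecting terms (coefficients in siemens):
  0.01865·V_1 - 0.01786·V_2 - 0.0007692·V_5 = 0.0004167
  0.02617·V_2 - 0.01786·V_1 - 0.007692·V_3 - 0.000625·V_6 = 0
  0.5632·V_3 - 0.007692·V_2 - 0.5556·V_7 = 0
  0.01058·V_4 - 0.00002326·V_5 - 0.0005556·V_8 = 0.15
  0.002289·V_5 - 0.0007692·V_1 - 0.00002326·V_4 - 0.00002564·V_6 - 0.001471·V_9 = 0
  0.08432·V_6 - 0.000625·V_2 - 0.00002564·V_5 - 0.0003333·V_7 - 0.08333·V_10 = 0
  0.5592·V_7 - 0.5556·V_3 - 0.0003333·V_6 = 0
  0.1225·V_8 - 0.0005556·V_4 - 0.122·V_9 = 0
  0.1235·V_9 - 0.001471·V_5 - 0.122·V_8 - 0.0001099·V_10 = 0
  0.2054·V_10 - 0.08333·V_6 - 0.0001099·V_9 = 0
Solving these 10 simultaneous equations (Gaussian elimination) gives:
  V_1 = 1.345 V, V_2 = 1.148 V, V_3 = 0.7796 V, V_4 = 14.59 V
  V_5 = 5.441 V, V_6 = 0.02872 V, V_7 = 0.7745 V, V_8 = 7.564 V
  V_9 = 7.532 V, V_10 = 0.01568 V
The requested potential is V_4 = 14.59 V.

Final answer: V_4 = 14.59 V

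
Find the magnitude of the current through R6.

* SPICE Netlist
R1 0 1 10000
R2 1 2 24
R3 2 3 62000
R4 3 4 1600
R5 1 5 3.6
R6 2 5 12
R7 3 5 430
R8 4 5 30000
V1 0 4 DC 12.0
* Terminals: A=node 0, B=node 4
Nodal analysis, taking node 4 as the 0 V reference.
Source V1 fixes V_0 = 12 V.
KCL at each unknown node (sum of currents leaving = 0; resistances in Ω):
  Node 1: (V_1 - 12)/10000 + (V_1 - V_2)/24 + (V_1 - V_5)/3.6 = 0
  Node 2: (V_2 - V_1)/24 + (V_2 - V_3)/62000 + (V_2 - V_5)/12 = 0
  Node 3: (V_3 - V_2)/62000 + (V_3 - 0)/1600 + (V_3 - V_5)/430 = 0
  Node 5: (V_5 - V_1)/3.6 + (V_5 - V_2)/12 + (V_5 - V_3)/430 + (V_5 - 0)/30000 = 0
Collecting terms (coefficients in siemens):
  0.3195·V_1 - 0.04167·V_2 - 0.2778·V_5 = 0.0012
  0.125·V_2 - 0.04167·V_1 - 0.00001613·V_3 - 0.08333·V_5 = 0
  0.002967·V_3 - 0.00001613·V_2 - 0.002326·V_5 = 0
  0.3635·V_5 - 0.2778·V_1 - 0.08333·V_2 - 0.002326·V_3 = 0
Solving these 4 simultaneous equations (Gaussian elimination) gives:
  V_1 = 1.918 V, V_2 = 1.915 V, V_3 = 1.511 V, V_5 = 1.914 V
I_R6 = (V_2 - V_5)/R6 = (1.915 - 1.914)/12 = 0.00008711 A
|I_R6| = 0.00008711 A

Final answer: |I_R6| = 8.711e-05 A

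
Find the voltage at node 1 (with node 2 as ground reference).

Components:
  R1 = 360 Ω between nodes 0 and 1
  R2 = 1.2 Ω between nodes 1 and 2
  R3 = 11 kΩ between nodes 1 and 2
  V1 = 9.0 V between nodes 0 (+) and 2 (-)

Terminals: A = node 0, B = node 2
Nodal analysis, taking node 2 as the 0 V reference.
Source V1 fixes V_0 = 9 V.
KCL at each unknown node (sum of currents leaving = 0; resistances in Ω):
  Node 1: (V_1 - 9)/360 + (V_1 - 0)/1.2 + (V_1 - 0)/11000 = 0
Collecting terms: 0.8362 × V_1 = 0.025  =>  V_1 = 0.0299 V
The requested potential is V_1 = 0.0299 V.

Final answer: V_1 = 0.0299 V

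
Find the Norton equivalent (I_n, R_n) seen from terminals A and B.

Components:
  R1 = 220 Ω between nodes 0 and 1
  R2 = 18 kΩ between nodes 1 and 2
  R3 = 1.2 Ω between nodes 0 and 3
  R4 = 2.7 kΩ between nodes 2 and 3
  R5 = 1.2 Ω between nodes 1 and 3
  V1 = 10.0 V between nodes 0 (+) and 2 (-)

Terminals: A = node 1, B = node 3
Find the Thévenin equivalent first; then I_n = V_th/R_th and R_n = R_th.
Step 1 — V_th is the open-circuit voltage V_A - V_B (nothing connected across the terminals).
Nodal analysis, taking node 2 as the 0 V reference.
Source V1 fixes V_0 = 10 V.
KCL at each unknown node (sum of currents leaving = 0; resistances in Ω):
  Node 1: (V_1 - 10)/220 + (V_1 - 0)/18000 + (V_1 - V_3)/1.2 = 0
  Node 3: (V_3 - 10)/1.2 + (V_3 - 0)/2700 + (V_3 - V_1)/1.2 = 0
Collecting terms (coefficients in siemens):
  0.8379·V_1 - 0.8333·V_3 = 0.04545
  1.667·V_3 - 0.8333·V_1 = 8.333
Determinant D = (0.8379)(1.667) - (-0.8333)(-0.8333) = 0.7024
V_1 = [(0.04545)(1.667) - (-0.8333)(8.333)]/D = 9.994 V
V_3 = [(0.8379)(8.333) - (0.04545)(-0.8333)]/D = 9.995 V
V_th = V_1 - V_3 = 9.994 - 9.995 = -0.0006351 V
Step 2 — R_th: zero the source — replace V1 by a short circuit (node 2 merges into node 0) — and find the resistance seen between A (node 1) and B (node 3).
Reduce the network between node 1 (A) and node 3 (B) by series/parallel combination:
  Rp1 = R1 ‖ R2 (parallel, both between nodes 0 and 1) = 1/(1/220 + 1/18000) = 217.3 Ω
  Rp2 = R3 ‖ R4 (parallel, both between nodes 0 and 3) = 1/(1/1.2 + 1/2700) = 1.199 Ω
  Rs1 = Rp1 + Rp2 (series, joined only at node 0) = 217.3 + 1.199 = 218.5 Ω
  Rp3 = R5 ‖ Rs1 (parallel, both between nodes 1 and 3) = 1/(1/1.2 + 1/218.5) = 1.193 Ω
R_th = 1.193 Ω
I_n = V_th/R_th = -0.0006351/1.193 = -0.0005322 A, and R_n = R_th = 1.193 Ω

Final answer: I_n = -0.0005322 A, R_n = 1.193 Ω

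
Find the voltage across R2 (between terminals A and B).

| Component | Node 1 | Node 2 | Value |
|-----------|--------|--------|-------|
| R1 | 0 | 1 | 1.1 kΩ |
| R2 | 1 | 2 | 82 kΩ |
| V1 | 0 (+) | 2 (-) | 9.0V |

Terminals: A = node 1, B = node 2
R1 and R2 are in series across V1 (node 0 → node 1 → node 2), and the output A–B is taken across R2, so this is a voltage divider.
Series current: I = V1/(R1 + R2) = 9/(1100 + 82000) = 9/83100 = 0.0001083 A
V_R2 = I × R2 = V1 × R2/(R1 + R2) = 9 × 82000/83100 = 8.881 V

Final answer: 8.881 V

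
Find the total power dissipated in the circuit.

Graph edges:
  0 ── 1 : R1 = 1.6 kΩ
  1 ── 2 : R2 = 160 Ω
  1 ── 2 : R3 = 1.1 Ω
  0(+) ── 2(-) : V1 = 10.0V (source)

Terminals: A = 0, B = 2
Nodal analysis, taking node 2 as the 0 V reference.
Source V1 fixes V_0 = 10 V.
KCL at each unknown node (sum of currents leaving = 0; resistances in Ω):
  Node 1: (V_1 - 10)/1600 + (V_1 - 0)/160 + (V_1 - 0)/1.1 = 0
Collecting terms: 0.916 × V_1 = 0.00625  =>  V_1 = 0.006823 V
Power in each resistor, P = (ΔV)²/R:
  P_R1 = (10 - 0.006823)²/1600 = 0.06241 W
  P_R2 = (0.006823 - 0)²/160 = 0.000000291 W
  P_R3 = (0.006823 - 0)²/1.1 = 0.00004233 W
P_total = P_R1 + P_R2 + P_R3 = 0.06246 W

Final answer: 0.06246 W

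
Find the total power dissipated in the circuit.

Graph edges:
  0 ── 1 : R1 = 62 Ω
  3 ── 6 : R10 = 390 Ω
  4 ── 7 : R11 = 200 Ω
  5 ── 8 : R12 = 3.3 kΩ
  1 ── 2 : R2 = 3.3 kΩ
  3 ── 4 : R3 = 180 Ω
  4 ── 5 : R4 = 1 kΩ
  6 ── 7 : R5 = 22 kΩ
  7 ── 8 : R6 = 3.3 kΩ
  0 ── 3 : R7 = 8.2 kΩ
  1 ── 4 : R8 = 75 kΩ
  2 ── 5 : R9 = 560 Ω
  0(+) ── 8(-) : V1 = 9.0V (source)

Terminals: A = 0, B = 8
Nodal analysis, taking node 8 as the 0 V reference.
Source V1 fixes V_0 = 9 V.
KCL at each unknown node (sum of currents leaving = 0; resistances in Ω):
  Node 1: (V_1 - 9)/62 + (V_1 - V_2)/3300 + (V_1 - V_4)/75000 = 0
  Node 2: (V_2 - V_1)/3300 + (V_2 - V_5)/560 = 0
  Node 3: (V_3 - V_4)/180 + (V_3 - 9)/8200 + (V_3 - V_6)/390 = 0
  Node 4: (V_4 - V_3)/180 + (V_4 - V_5)/1000 + (V_4 - V_1)/75000 + (V_4 - V_7)/200 = 0
  Node 5: (V_5 - V_4)/1000 + (V_5 - V_2)/560 + (V_5 - 0)/3300 = 0
  Node 6: (V_6 - V_7)/22000 + (V_6 - V_3)/390 = 0
  Node 7: (V_7 - V_6)/22000 + (V_7 - 0)/3300 + (V_7 - V_4)/200 = 0
Collecting terms (coefficients in siemens):
  0.01645·V_1 - 0.000303·V_2 - 0.00001333·V_4 = 0.1452
  0.002089·V_2 - 0.000303·V_1 - 0.001786·V_5 = 0
  0.008242·V_3 - 0.005556·V_4 - 0.002564·V_6 = 0.001098
  0.01157·V_4 - 0.00001333·V_1 - 0.005556·V_3 - 0.001·V_5 - 0.005·V_7 = 0
  0.003089·V_5 - 0.001786·V_2 - 0.001·V_4 = 0
  0.00261·V_6 - 0.002564·V_3 - 0.00004545·V_7 = 0
  0.005348·V_7 - 0.005·V_4 - 0.00004545·V_6 = 0
Solving these 7 simultaneous equations (Gaussian elimination) gives:
  V_1 = 8.911 V, V_2 = 4.434 V, V_3 = 3.548 V, V_4 = 3.431 V
  V_5 = 3.674 V, V_6 = 3.543 V, V_7 = 3.238 V
Power in each resistor, P = (ΔV)²/R:
  P_R1 = (9 - 8.911)²/62 = 0.0001267 W
  P_R2 = (8.911 - 4.434)²/3300 = 0.006074 W
  P_R3 = (3.548 - 3.431)²/180 = 0.00007627 W
  P_R4 = (3.431 - 3.674)²/1000 = 0.00005917 W
  P_R5 = (3.543 - 3.238)²/22000 = 0.000004234 W
  P_R6 = (3.238 - 0)²/3300 = 0.003177 W
  P_R7 = (9 - 3.548)²/8200 = 0.003624 W
  P_R8 = (8.911 - 3.431)²/75000 = 0.0004004 W
  P_R9 = (4.434 - 3.674)²/560 = 0.001031 W
  P_R10 = (3.548 - 3.543)²/390 = 0.00000007506 W
  P_R11 = (3.431 - 3.238)²/200 = 0.0001871 W
  P_R12 = (3.674 - 0)²/3300 = 0.004091 W
P_total = P_R1 + P_R2 + P_R3 + P_R4 + P_R5 + P_R6 + P_R7 + P_R8 + P_R9 + P_R10 + P_R11 + P_R12 = 0.01885 W

Final answer: 0.01885 W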